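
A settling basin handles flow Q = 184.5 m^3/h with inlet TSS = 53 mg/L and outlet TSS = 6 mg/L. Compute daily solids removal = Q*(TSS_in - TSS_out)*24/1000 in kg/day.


Concentration drop: TSS_in - TSS_out = 53 - 6 = 47 mg/L
Hourly solids removed = Q * dTSS = 184.5 m^3/h * 47 mg/L = 8671.5 g/h  (m^3/h * mg/L = g/h)
Daily solids removed = 8671.5 * 24 = 208116 g/day
Convert g to kg: 208116 / 1000 = 208.116 kg/day

208.116 kg/day


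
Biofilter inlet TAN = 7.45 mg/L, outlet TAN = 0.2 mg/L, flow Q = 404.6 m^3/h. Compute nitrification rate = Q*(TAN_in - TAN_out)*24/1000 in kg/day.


Concentration drop: TAN_in - TAN_out = 7.45 - 0.2 = 7.25 mg/L
Hourly TAN removed = Q * dTAN = 404.6 m^3/h * 7.25 mg/L = 2933.35 g/h  (m^3/h * mg/L = g/h)
Daily TAN removed = 2933.35 * 24 = 70400.4 g/day
Convert to kg/day: 70400.4 / 1000 = 70.4004 kg/day

70.4004 kg/day


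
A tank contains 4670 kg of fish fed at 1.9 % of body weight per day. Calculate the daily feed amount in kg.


Feeding rate fraction = 1.9% / 100 = 0.019
Daily feed = 4670 kg * 0.019 = 88.73 kg/day

88.73 kg/day


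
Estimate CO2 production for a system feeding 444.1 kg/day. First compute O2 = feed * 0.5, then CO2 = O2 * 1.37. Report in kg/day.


O2 = 444.1 * 0.5 = 222.05
CO2 = 222.05 * 1.37 = 304.2085

304.2085 kg/day


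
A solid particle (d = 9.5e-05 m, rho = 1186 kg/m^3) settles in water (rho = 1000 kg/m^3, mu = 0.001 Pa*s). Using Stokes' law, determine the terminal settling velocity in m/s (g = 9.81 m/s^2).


Density difference: rho_p - rho_f = 1186 - 1000 = 186 kg/m^3
d^2 = (9.5e-05)^2 = 9.025e-09 m^2
Numerator = (rho_p - rho_f) * g * d^2 = 186 * 9.81 * 9.025e-09 = 1.6467556e-05
Denominator = 18 * mu = 18 * 0.001 = 0.018
v_s = 1.6467556e-05 / 0.018 = 9.14864e-04 m/s
Check: Re = rho_f * v_s * d / mu = 1000 * 9.14864e-04 * 9.5e-05 / 0.001 = 0.0869 < 1, so Stokes' law applies.

9.14864e-04 m/s


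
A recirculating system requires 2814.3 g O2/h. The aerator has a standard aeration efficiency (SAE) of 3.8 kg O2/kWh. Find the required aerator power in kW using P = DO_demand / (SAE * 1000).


SAE in g O2/kWh = 3.8 * 1000 = 3800 g/kWh
P = DO_demand / SAE_g = 2814.3 / 3800 = 0.740605 kW

0.740605 kW


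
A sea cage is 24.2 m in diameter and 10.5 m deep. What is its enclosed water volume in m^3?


r = d/2 = 24.2/2 = 12.1 m
Base area = pi*r^2 = pi*12.1^2 = 459.96058 m^2
Volume = 459.96058 * 10.5 = 4829.59 m^3

4829.59 m^3


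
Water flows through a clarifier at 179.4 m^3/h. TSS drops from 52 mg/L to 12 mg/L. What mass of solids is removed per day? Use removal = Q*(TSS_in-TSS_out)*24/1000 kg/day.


Concentration drop: TSS_in - TSS_out = 52 - 12 = 40 mg/L
Hourly solids removed = Q * dTSS = 179.4 m^3/h * 40 mg/L = 7176 g/h  (m^3/h * mg/L = g/h)
Daily solids removed = 7176 * 24 = 172224 g/day
Convert g to kg: 172224 / 1000 = 172.224 kg/day

172.224 kg/day


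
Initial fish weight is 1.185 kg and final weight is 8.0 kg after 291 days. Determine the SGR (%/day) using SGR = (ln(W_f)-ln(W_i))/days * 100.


ln(W_f) = ln(8.0) = 2.0794415
ln(W_i) = ln(1.185) = 0.16974277
ln(W_f) - ln(W_i) = 2.0794415 - 0.16974277 = 1.9096987
SGR = 1.9096987 / 291 * 100 = 0.656254 %/day

0.656254 %/day


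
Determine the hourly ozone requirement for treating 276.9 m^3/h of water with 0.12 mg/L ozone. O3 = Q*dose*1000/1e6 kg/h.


O3 demand (mg/h) = Q * dose * 1000 = 276.9 * 0.12 * 1000 = 33228 mg/h
Convert mg to kg: 33228 / 1e6 = 0.033228 kg/h

0.033228 kg/h


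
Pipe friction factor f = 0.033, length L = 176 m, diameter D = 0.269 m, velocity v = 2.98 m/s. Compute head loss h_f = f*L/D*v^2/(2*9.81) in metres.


v^2 = 2.98^2 = 8.8804 m^2/s^2
L/D = 176/0.269 = 654.27509
h_f = f*(L/D)*v^2/(2g) = 0.033 * 654.27509 * 8.8804 / 19.62 = 9.77255 m

9.77255 m


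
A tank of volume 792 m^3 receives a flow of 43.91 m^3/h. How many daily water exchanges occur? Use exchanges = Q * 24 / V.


Daily flow volume = 43.91 m^3/h * 24 h = 1053.84 m^3/day
Exchanges = daily flow / tank volume = 1053.84 / 792 = 1.33061 exchanges/day

1.33061 exchanges/day


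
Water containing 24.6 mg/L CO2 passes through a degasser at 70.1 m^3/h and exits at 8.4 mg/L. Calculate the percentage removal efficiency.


CO2_out / CO2_in = 8.4 / 24.6 = 0.34146341
Fraction remaining = 0.34146341
efficiency = (1 - 0.34146341) * 100 = 65.8537 %

65.8537 %


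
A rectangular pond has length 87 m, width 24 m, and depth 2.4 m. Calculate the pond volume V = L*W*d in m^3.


Base area = L * W = 87 * 24 = 2088 m^2
Volume = area * depth = 2088 * 2.4 = 5011.2 m^3

5011.2 m^3


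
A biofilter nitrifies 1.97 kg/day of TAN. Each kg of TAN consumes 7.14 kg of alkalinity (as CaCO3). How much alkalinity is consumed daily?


Alkalinity factor: 7.14 kg CaCO3 consumed per kg TAN nitrified
alk = 1.97 kg TAN * 7.14 = 14.0658 kg CaCO3/day

14.0658 kg CaCO3/day


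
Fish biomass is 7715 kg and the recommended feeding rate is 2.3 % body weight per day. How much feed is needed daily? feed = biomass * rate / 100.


Feeding rate fraction = 2.3% / 100 = 0.023
Daily feed = 7715 kg * 0.023 = 177.445 kg/day

177.445 kg/day


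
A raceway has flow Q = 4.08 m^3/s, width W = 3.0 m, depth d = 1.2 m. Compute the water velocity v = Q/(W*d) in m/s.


Cross-sectional area = W * d = 3.0 * 1.2 = 3.6 m^2
Velocity = Q / A = 4.08 / 3.6 = 1.13333 m/s

1.13333 m/s


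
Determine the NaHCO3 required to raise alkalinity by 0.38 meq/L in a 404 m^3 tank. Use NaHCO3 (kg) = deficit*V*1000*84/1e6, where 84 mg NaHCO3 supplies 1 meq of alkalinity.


Tank volume in L = 404 m^3 * 1000 = 404000 L
Total meq required = 0.38 meq/L * 404000 L = 153520 meq
NaHCO3 mass = 153520 meq * 84 mg/meq / 1e6 = 12.8957 kg

12.8957 kg


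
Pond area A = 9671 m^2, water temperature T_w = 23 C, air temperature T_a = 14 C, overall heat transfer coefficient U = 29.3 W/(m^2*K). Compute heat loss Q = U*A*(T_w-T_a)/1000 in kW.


Temperature difference dT = 23 - 14 = 9 K
Heat loss (W) = U * A * dT = 29.3 * 9671 * 9 = 2550242.7 W
Convert to kW: 2550242.7 / 1000 = 2550.2427 kW

2550.2427 kW


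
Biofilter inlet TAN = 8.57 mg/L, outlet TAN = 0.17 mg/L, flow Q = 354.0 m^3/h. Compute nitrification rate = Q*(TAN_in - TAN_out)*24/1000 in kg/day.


Concentration drop: TAN_in - TAN_out = 8.57 - 0.17 = 8.4 mg/L
Hourly TAN removed = Q * dTAN = 354.0 m^3/h * 8.4 mg/L = 2973.6 g/h  (m^3/h * mg/L = g/h)
Daily TAN removed = 2973.6 * 24 = 71366.4 g/day
Convert to kg/day: 71366.4 / 1000 = 71.3664 kg/day

71.3664 kg/day


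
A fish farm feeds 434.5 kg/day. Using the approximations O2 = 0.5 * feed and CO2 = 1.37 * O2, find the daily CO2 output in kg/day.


O2 = 434.5 * 0.5 = 217.25
CO2 = 217.25 * 1.37 = 297.6325

297.6325 kg/day


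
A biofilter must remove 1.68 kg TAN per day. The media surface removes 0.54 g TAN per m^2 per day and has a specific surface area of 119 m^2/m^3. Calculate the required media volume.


A = 1.68*1000 / 0.54 = 3111.1111 m^2
V = 3111.1111 / 119 = 26.1438

26.1438 m^3


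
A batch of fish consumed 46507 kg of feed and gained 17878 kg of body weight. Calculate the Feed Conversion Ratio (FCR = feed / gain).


FCR = feed consumed / weight gained
FCR = 46507 kg / 17878 kg = 2.60135

2.60135


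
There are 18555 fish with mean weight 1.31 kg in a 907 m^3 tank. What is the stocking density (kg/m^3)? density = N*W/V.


Total biomass = 18555 fish * 1.31 kg = 24307.05 kg
Density = total biomass / volume = 24307.05 / 907 = 26.7994 kg/m^3

26.7994 kg/m^3


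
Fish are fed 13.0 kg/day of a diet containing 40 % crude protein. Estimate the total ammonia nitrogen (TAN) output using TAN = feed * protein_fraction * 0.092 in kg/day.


Protein in feed = 13.0 * 40/100 = 5.2 kg/day
TAN = protein * 0.092 = 5.2 * 0.092 = 0.4784 kg/day

0.4784 kg/day


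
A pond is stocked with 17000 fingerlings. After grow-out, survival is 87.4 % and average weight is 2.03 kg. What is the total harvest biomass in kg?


Survivors = 17000 * 87.4/100 = 14858 fish
Harvest biomass = survivors * W_f = 14858 * 2.03 = 30161.74 kg

30161.74 kg


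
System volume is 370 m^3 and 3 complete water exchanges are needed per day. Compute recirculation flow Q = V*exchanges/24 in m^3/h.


Daily recirculation volume = 370 m^3 * 3 = 1110 m^3/day
Flow rate Q = daily volume / 24 h = 1110 / 24 = 46.25 m^3/h

46.25 m^3/h


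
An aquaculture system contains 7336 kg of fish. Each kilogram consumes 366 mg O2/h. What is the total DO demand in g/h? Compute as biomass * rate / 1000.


Total O2 consumption (mg/h) = 7336 kg * 366 mg/(kg*h) = 2684976 mg/h
Convert to g/h: 2684976 / 1000 = 2684.976 g/h

2684.976 g/h


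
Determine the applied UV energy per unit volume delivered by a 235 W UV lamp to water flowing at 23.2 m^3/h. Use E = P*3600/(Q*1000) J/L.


Energy delivered per hour = 235 W * 3600 s = 846000 J/h
Volume treated per hour = 23.2 m^3/h * 1000 = 23200 L/h
dose = 846000 / 23200 = 36.4655 J/L

36.4655 J/L


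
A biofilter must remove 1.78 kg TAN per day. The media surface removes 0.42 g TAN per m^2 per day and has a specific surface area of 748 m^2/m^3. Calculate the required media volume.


A = 1.78*1000 / 0.42 = 4238.0952 m^2
V = 4238.0952 / 748 = 5.6659

5.6659 m^3


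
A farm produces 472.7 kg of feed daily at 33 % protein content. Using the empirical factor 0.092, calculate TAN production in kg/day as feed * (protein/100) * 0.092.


Protein in feed = 472.7 * 33/100 = 155.991 kg/day
TAN = protein * 0.092 = 155.991 * 0.092 = 14.351172 kg/day

14.351172 kg/day


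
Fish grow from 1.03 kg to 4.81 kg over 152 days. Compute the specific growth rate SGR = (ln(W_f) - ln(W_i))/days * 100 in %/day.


ln(W_f) = ln(4.81) = 1.5706971
ln(W_i) = ln(1.03) = 0.029558802
ln(W_f) - ln(W_i) = 1.5706971 - 0.029558802 = 1.5411383
SGR = 1.5411383 / 152 * 100 = 1.01391 %/day

1.01391 %/day


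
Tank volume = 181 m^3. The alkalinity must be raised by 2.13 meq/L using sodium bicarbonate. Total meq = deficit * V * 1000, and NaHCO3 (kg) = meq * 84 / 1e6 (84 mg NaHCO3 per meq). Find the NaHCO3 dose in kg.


Tank volume in L = 181 m^3 * 1000 = 181000 L
Total meq required = 2.13 meq/L * 181000 L = 385530 meq
NaHCO3 mass = 385530 meq * 84 mg/meq / 1e6 = 32.3845 kg

32.3845 kg


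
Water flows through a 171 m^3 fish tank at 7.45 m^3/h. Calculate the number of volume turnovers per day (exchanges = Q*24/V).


Daily flow volume = 7.45 m^3/h * 24 h = 178.8 m^3/day
Exchanges = daily flow / tank volume = 178.8 / 171 = 1.04561 exchanges/day

1.04561 exchanges/day


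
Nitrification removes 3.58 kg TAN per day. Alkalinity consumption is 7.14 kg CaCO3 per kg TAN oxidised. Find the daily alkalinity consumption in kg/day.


Alkalinity factor: 7.14 kg CaCO3 consumed per kg TAN nitrified
alk = 3.58 kg TAN * 7.14 = 25.5612 kg CaCO3/day

25.5612 kg CaCO3/day


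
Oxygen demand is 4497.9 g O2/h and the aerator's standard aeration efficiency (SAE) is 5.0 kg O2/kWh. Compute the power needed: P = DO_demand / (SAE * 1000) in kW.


SAE in g O2/kWh = 5.0 * 1000 = 5000 g/kWh
P = DO_demand / SAE_g = 4497.9 / 5000 = 0.89958 kW

0.89958 kW


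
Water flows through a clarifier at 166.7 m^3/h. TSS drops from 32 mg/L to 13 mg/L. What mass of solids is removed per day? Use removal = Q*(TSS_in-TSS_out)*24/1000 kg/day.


Concentration drop: TSS_in - TSS_out = 32 - 13 = 19 mg/L
Hourly solids removed = Q * dTSS = 166.7 m^3/h * 19 mg/L = 3167.3 g/h  (m^3/h * mg/L = g/h)
Daily solids removed = 3167.3 * 24 = 76015.2 g/day
Convert g to kg: 76015.2 / 1000 = 76.0152 kg/day

76.0152 kg/day


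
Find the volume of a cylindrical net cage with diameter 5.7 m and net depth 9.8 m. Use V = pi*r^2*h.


r = d/2 = 5.7/2 = 2.85 m
Base area = pi*r^2 = pi*2.85^2 = 25.517586 m^2
Volume = 25.517586 * 9.8 = 250.072 m^3

250.072 m^3


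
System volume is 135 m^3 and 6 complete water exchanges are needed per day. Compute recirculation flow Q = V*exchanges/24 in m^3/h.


Daily recirculation volume = 135 m^3 * 6 = 810 m^3/day
Flow rate Q = daily volume / 24 h = 810 / 24 = 33.75 m^3/h

33.75 m^3/h


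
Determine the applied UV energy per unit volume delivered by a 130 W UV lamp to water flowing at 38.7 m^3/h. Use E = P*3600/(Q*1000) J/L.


Energy delivered per hour = 130 W * 3600 s = 468000 J/h
Volume treated per hour = 38.7 m^3/h * 1000 = 38700 L/h
dose = 468000 / 38700 = 12.093 J/L

12.093 J/L


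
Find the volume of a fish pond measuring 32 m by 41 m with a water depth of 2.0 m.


Base area = L * W = 32 * 41 = 1312 m^2
Volume = area * depth = 1312 * 2.0 = 2624 m^3

2624 m^3


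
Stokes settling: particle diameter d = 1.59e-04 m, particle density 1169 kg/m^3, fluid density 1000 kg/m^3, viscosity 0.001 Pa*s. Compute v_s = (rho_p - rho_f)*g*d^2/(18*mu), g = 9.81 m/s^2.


Density difference: rho_p - rho_f = 1169 - 1000 = 169 kg/m^3
d^2 = (1.59e-04)^2 = 2.5281e-08 m^2
Numerator = (rho_p - rho_f) * g * d^2 = 169 * 9.81 * 2.5281e-08 = 4.1913117e-05
Denominator = 18 * mu = 18 * 0.001 = 0.018
v_s = 4.1913117e-05 / 0.018 = 0.00232851 m/s
Check: Re = rho_f * v_s * d / mu = 1000 * 0.00232851 * 1.59e-04 / 0.001 = 0.37 < 1, so Stokes' law applies.

0.00232851 m/s


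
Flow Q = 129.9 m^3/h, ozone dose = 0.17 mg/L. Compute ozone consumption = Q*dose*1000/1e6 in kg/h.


O3 demand (mg/h) = Q * dose * 1000 = 129.9 * 0.17 * 1000 = 22083 mg/h
Convert mg to kg: 22083 / 1e6 = 0.022083 kg/h

0.022083 kg/h


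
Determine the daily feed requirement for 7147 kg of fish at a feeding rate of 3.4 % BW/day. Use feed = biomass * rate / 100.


Feeding rate fraction = 3.4% / 100 = 0.034
Daily feed = 7147 kg * 0.034 = 242.998 kg/day

242.998 kg/day


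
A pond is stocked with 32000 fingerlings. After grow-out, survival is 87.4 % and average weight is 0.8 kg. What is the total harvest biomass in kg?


Survivors = 32000 * 87.4/100 = 27968 fish
Harvest biomass = survivors * W_f = 27968 * 0.8 = 22374.4 kg

22374.4 kg


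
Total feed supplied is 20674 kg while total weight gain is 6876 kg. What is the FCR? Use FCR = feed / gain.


FCR = feed consumed / weight gained
FCR = 20674 kg / 6876 kg = 3.00669

3.00669


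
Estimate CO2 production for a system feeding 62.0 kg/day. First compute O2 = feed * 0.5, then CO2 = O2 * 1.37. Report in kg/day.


O2 = 62.0 * 0.5 = 31
CO2 = 31 * 1.37 = 42.47

42.47 kg/day


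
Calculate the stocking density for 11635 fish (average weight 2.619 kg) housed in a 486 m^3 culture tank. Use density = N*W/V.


Total biomass = 11635 fish * 2.619 kg = 30472.065 kg
Density = total biomass / volume = 30472.065 / 486 = 62.6997 kg/m^3

62.6997 kg/m^3


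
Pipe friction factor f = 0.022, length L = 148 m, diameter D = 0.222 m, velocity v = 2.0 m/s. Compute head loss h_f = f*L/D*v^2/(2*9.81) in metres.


v^2 = 2.0^2 = 4 m^2/s^2
L/D = 148/0.222 = 666.66667
h_f = f*(L/D)*v^2/(2g) = 0.022 * 666.66667 * 4 / 19.62 = 2.99015 m

2.99015 m


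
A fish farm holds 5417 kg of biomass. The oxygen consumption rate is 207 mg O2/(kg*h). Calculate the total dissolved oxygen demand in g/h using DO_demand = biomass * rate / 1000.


Total O2 consumption (mg/h) = 5417 kg * 207 mg/(kg*h) = 1121319 mg/h
Convert to g/h: 1121319 / 1000 = 1121.319 g/h

1121.319 g/h


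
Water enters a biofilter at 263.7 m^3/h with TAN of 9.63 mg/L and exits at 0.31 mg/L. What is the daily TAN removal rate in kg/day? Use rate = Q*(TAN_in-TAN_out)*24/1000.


Concentration drop: TAN_in - TAN_out = 9.63 - 0.31 = 9.32 mg/L
Hourly TAN removed = Q * dTAN = 263.7 m^3/h * 9.32 mg/L = 2457.684 g/h  (m^3/h * mg/L = g/h)
Daily TAN removed = 2457.684 * 24 = 58984.416 g/day
Convert to kg/day: 58984.416 / 1000 = 58.984416 kg/day

58.984416 kg/day


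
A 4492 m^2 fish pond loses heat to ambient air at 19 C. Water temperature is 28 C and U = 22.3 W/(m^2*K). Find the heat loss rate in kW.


Temperature difference dT = 28 - 19 = 9 K
Heat loss (W) = U * A * dT = 22.3 * 4492 * 9 = 901544.4 W
Convert to kW: 901544.4 / 1000 = 901.5444 kW

901.5444 kW


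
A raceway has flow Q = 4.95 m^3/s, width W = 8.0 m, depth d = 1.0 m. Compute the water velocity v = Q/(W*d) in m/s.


Cross-sectional area = W * d = 8.0 * 1.0 = 8 m^2
Velocity = Q / A = 4.95 / 8 = 0.61875 m/s

0.61875 m/s


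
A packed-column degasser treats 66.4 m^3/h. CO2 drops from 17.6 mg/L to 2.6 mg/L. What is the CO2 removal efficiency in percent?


CO2_out / CO2_in = 2.6 / 17.6 = 0.14772727
Fraction remaining = 0.14772727
efficiency = (1 - 0.14772727) * 100 = 85.2273 %

85.2273 %


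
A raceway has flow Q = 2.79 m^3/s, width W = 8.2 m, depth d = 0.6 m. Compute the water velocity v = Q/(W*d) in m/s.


Cross-sectional area = W * d = 8.2 * 0.6 = 4.92 m^2
Velocity = Q / A = 2.79 / 4.92 = 0.567073 m/s

0.567073 m/s


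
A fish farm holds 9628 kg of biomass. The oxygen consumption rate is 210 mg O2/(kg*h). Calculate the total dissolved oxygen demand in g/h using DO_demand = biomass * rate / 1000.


Total O2 consumption (mg/h) = 9628 kg * 210 mg/(kg*h) = 2021880 mg/h
Convert to g/h: 2021880 / 1000 = 2021.88 g/h

2021.88 g/h


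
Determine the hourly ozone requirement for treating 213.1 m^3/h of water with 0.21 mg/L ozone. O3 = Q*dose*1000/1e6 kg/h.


O3 demand (mg/h) = Q * dose * 1000 = 213.1 * 0.21 * 1000 = 44751 mg/h
Convert mg to kg: 44751 / 1e6 = 0.044751 kg/h

0.044751 kg/h


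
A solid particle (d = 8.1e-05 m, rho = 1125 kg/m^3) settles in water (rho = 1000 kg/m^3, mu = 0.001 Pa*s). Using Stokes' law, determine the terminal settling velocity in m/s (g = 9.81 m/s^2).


Density difference: rho_p - rho_f = 1125 - 1000 = 125 kg/m^3
d^2 = (8.1e-05)^2 = 6.561e-09 m^2
Numerator = (rho_p - rho_f) * g * d^2 = 125 * 9.81 * 6.561e-09 = 8.0454262e-06
Denominator = 18 * mu = 18 * 0.001 = 0.018
v_s = 8.0454262e-06 / 0.018 = 4.46968e-04 m/s
Check: Re = rho_f * v_s * d / mu = 1000 * 4.46968e-04 * 8.1e-05 / 0.001 = 0.0362 < 1, so Stokes' law applies.

4.46968e-04 m/s


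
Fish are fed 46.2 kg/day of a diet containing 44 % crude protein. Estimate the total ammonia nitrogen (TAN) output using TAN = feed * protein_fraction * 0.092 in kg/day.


Protein in feed = 46.2 * 44/100 = 20.328 kg/day
TAN = protein * 0.092 = 20.328 * 0.092 = 1.870176 kg/day

1.870176 kg/day


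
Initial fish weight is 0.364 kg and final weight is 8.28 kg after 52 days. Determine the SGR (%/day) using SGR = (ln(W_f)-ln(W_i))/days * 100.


ln(W_f) = ln(8.28) = 2.113843
ln(W_i) = ln(0.364) = -1.0106014
ln(W_f) - ln(W_i) = 2.113843 - -1.0106014 = 3.1244444
SGR = 3.1244444 / 52 * 100 = 6.00855 %/day

6.00855 %/day


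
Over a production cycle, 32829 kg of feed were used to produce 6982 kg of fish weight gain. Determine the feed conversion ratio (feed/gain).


FCR = feed consumed / weight gained
FCR = 32829 kg / 6982 kg = 4.70195

4.70195


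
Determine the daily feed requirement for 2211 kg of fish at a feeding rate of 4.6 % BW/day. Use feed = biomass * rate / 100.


Feeding rate fraction = 4.6% / 100 = 0.046
Daily feed = 2211 kg * 0.046 = 101.706 kg/day

101.706 kg/day


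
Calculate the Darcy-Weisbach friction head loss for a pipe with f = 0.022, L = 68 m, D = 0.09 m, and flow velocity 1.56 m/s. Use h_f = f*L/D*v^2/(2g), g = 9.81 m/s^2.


v^2 = 1.56^2 = 2.4336 m^2/s^2
L/D = 68/0.09 = 755.55556
h_f = f*(L/D)*v^2/(2g) = 0.022 * 755.55556 * 2.4336 / 19.62 = 2.06177 m

2.06177 m


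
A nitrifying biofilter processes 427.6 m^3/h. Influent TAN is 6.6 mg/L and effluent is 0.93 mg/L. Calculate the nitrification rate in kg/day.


Concentration drop: TAN_in - TAN_out = 6.6 - 0.93 = 5.67 mg/L
Hourly TAN removed = Q * dTAN = 427.6 m^3/h * 5.67 mg/L = 2424.492 g/h  (m^3/h * mg/L = g/h)
Daily TAN removed = 2424.492 * 24 = 58187.808 g/day
Convert to kg/day: 58187.808 / 1000 = 58.187808 kg/day

58.187808 kg/day


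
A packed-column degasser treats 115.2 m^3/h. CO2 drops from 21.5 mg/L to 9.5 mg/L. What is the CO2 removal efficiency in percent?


CO2_out / CO2_in = 9.5 / 21.5 = 0.44186047
Fraction remaining = 0.44186047
efficiency = (1 - 0.44186047) * 100 = 55.814 %

55.814 %


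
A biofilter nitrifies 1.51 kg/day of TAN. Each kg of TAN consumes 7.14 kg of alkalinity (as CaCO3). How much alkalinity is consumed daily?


Alkalinity factor: 7.14 kg CaCO3 consumed per kg TAN nitrified
alk = 1.51 kg TAN * 7.14 = 10.7814 kg CaCO3/day

10.7814 kg CaCO3/day


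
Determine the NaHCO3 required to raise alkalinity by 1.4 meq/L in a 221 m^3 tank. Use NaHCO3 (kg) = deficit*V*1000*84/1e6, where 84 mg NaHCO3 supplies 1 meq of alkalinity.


Tank volume in L = 221 m^3 * 1000 = 221000 L
Total meq required = 1.4 meq/L * 221000 L = 309400 meq
NaHCO3 mass = 309400 meq * 84 mg/meq / 1e6 = 25.9896 kg

25.9896 kg


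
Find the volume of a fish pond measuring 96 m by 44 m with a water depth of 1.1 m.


Base area = L * W = 96 * 44 = 4224 m^2
Volume = area * depth = 4224 * 1.1 = 4646.4 m^3

4646.4 m^3


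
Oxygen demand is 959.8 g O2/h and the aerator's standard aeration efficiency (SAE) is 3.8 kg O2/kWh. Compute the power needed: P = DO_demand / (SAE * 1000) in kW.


SAE in g O2/kWh = 3.8 * 1000 = 3800 g/kWh
P = DO_demand / SAE_g = 959.8 / 3800 = 0.252579 kW

0.252579 kW


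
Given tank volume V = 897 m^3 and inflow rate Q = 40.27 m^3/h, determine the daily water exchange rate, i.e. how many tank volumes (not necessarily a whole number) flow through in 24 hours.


Daily flow volume = 40.27 m^3/h * 24 h = 966.48 m^3/day
Exchanges = daily flow / tank volume = 966.48 / 897 = 1.07746 exchanges/day

1.07746 exchanges/day


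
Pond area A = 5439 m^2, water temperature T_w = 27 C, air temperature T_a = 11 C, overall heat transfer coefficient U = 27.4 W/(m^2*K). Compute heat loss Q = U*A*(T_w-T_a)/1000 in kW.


Temperature difference dT = 27 - 11 = 16 K
Heat loss (W) = U * A * dT = 27.4 * 5439 * 16 = 2384457.6 W
Convert to kW: 2384457.6 / 1000 = 2384.4576 kW

2384.4576 kW


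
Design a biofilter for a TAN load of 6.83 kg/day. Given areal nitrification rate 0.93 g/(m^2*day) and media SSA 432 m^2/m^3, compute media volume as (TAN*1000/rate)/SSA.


A = 6.83*1000 / 0.93 = 7344.086 m^2
V = 7344.086 / 432 = 17.0002

17.0002 m^3


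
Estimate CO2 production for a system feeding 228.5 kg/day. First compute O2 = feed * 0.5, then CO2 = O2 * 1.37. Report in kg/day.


O2 = 228.5 * 0.5 = 114.25
CO2 = 114.25 * 1.37 = 156.5225

156.5225 kg/day


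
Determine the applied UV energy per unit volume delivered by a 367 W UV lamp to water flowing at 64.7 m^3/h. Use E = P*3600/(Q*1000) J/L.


Energy delivered per hour = 367 W * 3600 s = 1321200 J/h
Volume treated per hour = 64.7 m^3/h * 1000 = 64700 L/h
dose = 1321200 / 64700 = 20.4204 J/L

20.4204 J/L


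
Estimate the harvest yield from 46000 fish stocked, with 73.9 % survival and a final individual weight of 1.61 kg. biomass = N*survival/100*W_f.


Survivors = 46000 * 73.9/100 = 33994 fish
Harvest biomass = survivors * W_f = 33994 * 1.61 = 54730.34 kg

54730.34 kg


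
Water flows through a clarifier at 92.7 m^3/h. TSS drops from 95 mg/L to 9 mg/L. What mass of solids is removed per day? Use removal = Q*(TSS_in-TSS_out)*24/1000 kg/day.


Concentration drop: TSS_in - TSS_out = 95 - 9 = 86 mg/L
Hourly solids removed = Q * dTSS = 92.7 m^3/h * 86 mg/L = 7972.2 g/h  (m^3/h * mg/L = g/h)
Daily solids removed = 7972.2 * 24 = 191332.8 g/day
Convert g to kg: 191332.8 / 1000 = 191.3328 kg/day

191.3328 kg/day


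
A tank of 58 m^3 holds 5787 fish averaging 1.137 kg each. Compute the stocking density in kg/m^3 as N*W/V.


Total biomass = 5787 fish * 1.137 kg = 6579.819 kg
Density = total biomass / volume = 6579.819 / 58 = 113.445 kg/m^3

113.445 kg/m^3


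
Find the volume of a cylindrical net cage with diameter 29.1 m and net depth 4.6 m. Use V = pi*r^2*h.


r = d/2 = 29.1/2 = 14.55 m
Base area = pi*r^2 = pi*14.55^2 = 665.08302 m^2
Volume = 665.08302 * 4.6 = 3059.38 m^3

3059.38 m^3


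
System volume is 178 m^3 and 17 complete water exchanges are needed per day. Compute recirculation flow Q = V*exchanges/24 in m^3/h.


Daily recirculation volume = 178 m^3 * 17 = 3026 m^3/day
Flow rate Q = daily volume / 24 h = 3026 / 24 = 126.083 m^3/h

126.083 m^3/h


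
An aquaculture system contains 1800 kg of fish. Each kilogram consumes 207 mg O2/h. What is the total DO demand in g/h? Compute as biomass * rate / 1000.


Total O2 consumption (mg/h) = 1800 kg * 207 mg/(kg*h) = 372600 mg/h
Convert to g/h: 372600 / 1000 = 372.6 g/h

372.6 g/h


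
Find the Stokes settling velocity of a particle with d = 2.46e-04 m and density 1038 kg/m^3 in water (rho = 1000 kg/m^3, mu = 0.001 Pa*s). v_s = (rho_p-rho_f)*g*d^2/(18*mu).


Density difference: rho_p - rho_f = 1038 - 1000 = 38 kg/m^3
d^2 = (2.46e-04)^2 = 6.0516e-08 m^2
Numerator = (rho_p - rho_f) * g * d^2 = 38 * 9.81 * 6.0516e-08 = 2.2559154e-05
Denominator = 18 * mu = 18 * 0.001 = 0.018
v_s = 2.2559154e-05 / 0.018 = 0.00125329 m/s
Check: Re = rho_f * v_s * d / mu = 1000 * 0.00125329 * 2.46e-04 / 0.001 = 0.308 < 1, so Stokes' law applies.

0.00125329 m/s


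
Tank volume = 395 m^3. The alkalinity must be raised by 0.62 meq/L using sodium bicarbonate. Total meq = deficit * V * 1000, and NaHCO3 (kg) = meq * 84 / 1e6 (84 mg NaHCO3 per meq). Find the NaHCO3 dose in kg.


Tank volume in L = 395 m^3 * 1000 = 395000 L
Total meq required = 0.62 meq/L * 395000 L = 244900 meq
NaHCO3 mass = 244900 meq * 84 mg/meq / 1e6 = 20.5716 kg

20.5716 kg


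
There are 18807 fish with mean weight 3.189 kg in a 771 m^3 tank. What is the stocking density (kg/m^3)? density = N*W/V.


Total biomass = 18807 fish * 3.189 kg = 59975.523 kg
Density = total biomass / volume = 59975.523 / 771 = 77.7893 kg/m^3

77.7893 kg/m^3


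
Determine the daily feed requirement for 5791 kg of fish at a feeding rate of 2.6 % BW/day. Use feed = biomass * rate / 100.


Feeding rate fraction = 2.6% / 100 = 0.026
Daily feed = 5791 kg * 0.026 = 150.566 kg/day

150.566 kg/day


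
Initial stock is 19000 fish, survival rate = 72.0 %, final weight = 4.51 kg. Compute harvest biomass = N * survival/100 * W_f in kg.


Survivors = 19000 * 72.0/100 = 13680 fish
Harvest biomass = survivors * W_f = 13680 * 4.51 = 61696.8 kg

61696.8 kg


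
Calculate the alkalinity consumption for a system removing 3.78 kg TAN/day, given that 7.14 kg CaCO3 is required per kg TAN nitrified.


Alkalinity factor: 7.14 kg CaCO3 consumed per kg TAN nitrified
alk = 3.78 kg TAN * 7.14 = 26.9892 kg CaCO3/day

26.9892 kg CaCO3/day


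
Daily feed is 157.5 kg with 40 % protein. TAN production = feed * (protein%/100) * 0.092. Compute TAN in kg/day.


Protein in feed = 157.5 * 40/100 = 63 kg/day
TAN = protein * 0.092 = 63 * 0.092 = 5.796 kg/day

5.796 kg/day


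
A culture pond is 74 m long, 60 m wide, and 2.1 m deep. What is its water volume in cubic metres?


Base area = L * W = 74 * 60 = 4440 m^2
Volume = area * depth = 4440 * 2.1 = 9324 m^3

9324 m^3


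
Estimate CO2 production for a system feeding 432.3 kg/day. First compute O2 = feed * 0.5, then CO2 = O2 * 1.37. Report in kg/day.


O2 = 432.3 * 0.5 = 216.15
CO2 = 216.15 * 1.37 = 296.1255

296.1255 kg/day


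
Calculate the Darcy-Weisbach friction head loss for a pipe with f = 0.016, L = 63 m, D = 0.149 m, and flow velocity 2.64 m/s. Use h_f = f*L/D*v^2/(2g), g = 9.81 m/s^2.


v^2 = 2.64^2 = 6.9696 m^2/s^2
L/D = 63/0.149 = 422.81879
h_f = f*(L/D)*v^2/(2g) = 0.016 * 422.81879 * 6.9696 / 19.62 = 2.40316 m

2.40316 m


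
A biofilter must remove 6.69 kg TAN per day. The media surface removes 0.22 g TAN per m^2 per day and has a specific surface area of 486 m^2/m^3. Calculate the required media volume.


A = 6.69*1000 / 0.22 = 30409.091 m^2
V = 30409.091 / 486 = 62.5701

62.5701 m^3


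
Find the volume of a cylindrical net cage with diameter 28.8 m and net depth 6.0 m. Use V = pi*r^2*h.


r = d/2 = 28.8/2 = 14.4 m
Base area = pi*r^2 = pi*14.4^2 = 651.44065 m^2
Volume = 651.44065 * 6.0 = 3908.64 m^3

3908.64 m^3


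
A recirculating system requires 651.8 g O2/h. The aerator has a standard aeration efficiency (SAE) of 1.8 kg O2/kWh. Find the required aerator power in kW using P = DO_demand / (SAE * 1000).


SAE in g O2/kWh = 1.8 * 1000 = 1800 g/kWh
P = DO_demand / SAE_g = 651.8 / 1800 = 0.362111 kW

0.362111 kW


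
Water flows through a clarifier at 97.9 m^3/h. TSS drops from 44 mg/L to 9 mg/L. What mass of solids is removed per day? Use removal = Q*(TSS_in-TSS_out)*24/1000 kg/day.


Concentration drop: TSS_in - TSS_out = 44 - 9 = 35 mg/L
Hourly solids removed = Q * dTSS = 97.9 m^3/h * 35 mg/L = 3426.5 g/h  (m^3/h * mg/L = g/h)
Daily solids removed = 3426.5 * 24 = 82236 g/day
Convert g to kg: 82236 / 1000 = 82.236 kg/day

82.236 kg/day


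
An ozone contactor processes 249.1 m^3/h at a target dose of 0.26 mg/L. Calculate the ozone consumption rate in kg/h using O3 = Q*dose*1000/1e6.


O3 demand (mg/h) = Q * dose * 1000 = 249.1 * 0.26 * 1000 = 64766 mg/h
Convert mg to kg: 64766 / 1e6 = 0.064766 kg/h

0.064766 kg/h


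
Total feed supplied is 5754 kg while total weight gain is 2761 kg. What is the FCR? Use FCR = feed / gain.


FCR = feed consumed / weight gained
FCR = 5754 kg / 2761 kg = 2.08403

2.08403


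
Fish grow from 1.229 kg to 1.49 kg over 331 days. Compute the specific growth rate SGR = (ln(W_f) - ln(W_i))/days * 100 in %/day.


ln(W_f) = ln(1.49) = 0.39877612
ln(W_i) = ln(1.229) = 0.20620083
ln(W_f) - ln(W_i) = 0.39877612 - 0.20620083 = 0.19257529
SGR = 0.19257529 / 331 * 100 = 0.0581798 %/day

0.0581798 %/day


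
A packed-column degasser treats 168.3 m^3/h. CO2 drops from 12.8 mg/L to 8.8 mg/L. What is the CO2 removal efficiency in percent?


CO2_out / CO2_in = 8.8 / 12.8 = 0.6875
Fraction remaining = 0.6875
efficiency = (1 - 0.6875) * 100 = 31.25 %

31.25 %


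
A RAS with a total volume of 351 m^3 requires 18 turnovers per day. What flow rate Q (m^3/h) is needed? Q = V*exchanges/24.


Daily recirculation volume = 351 m^3 * 18 = 6318 m^3/day
Flow rate Q = daily volume / 24 h = 6318 / 24 = 263.25 m^3/h

263.25 m^3/h


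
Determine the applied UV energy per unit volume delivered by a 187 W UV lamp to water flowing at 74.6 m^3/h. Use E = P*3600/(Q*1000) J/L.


Energy delivered per hour = 187 W * 3600 s = 673200 J/h
Volume treated per hour = 74.6 m^3/h * 1000 = 74600 L/h
dose = 673200 / 74600 = 9.02413 J/L

9.02413 J/L


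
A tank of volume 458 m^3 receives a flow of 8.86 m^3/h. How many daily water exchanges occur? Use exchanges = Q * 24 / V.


Daily flow volume = 8.86 m^3/h * 24 h = 212.64 m^3/day
Exchanges = daily flow / tank volume = 212.64 / 458 = 0.464279 exchanges/day

0.464279 exchanges/day


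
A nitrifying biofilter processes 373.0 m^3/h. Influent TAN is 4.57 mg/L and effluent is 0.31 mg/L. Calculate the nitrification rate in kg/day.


Concentration drop: TAN_in - TAN_out = 4.57 - 0.31 = 4.26 mg/L
Hourly TAN removed = Q * dTAN = 373.0 m^3/h * 4.26 mg/L = 1588.98 g/h  (m^3/h * mg/L = g/h)
Daily TAN removed = 1588.98 * 24 = 38135.52 g/day
Convert to kg/day: 38135.52 / 1000 = 38.13552 kg/day

38.13552 kg/day


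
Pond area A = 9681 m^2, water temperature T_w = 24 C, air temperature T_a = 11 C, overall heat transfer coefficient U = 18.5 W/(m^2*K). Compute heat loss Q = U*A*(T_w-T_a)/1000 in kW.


Temperature difference dT = 24 - 11 = 13 K
Heat loss (W) = U * A * dT = 18.5 * 9681 * 13 = 2328280.5 W
Convert to kW: 2328280.5 / 1000 = 2328.2805 kW

2328.2805 kW


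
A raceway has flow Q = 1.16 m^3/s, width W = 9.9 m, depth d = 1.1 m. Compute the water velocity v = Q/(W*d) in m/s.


Cross-sectional area = W * d = 9.9 * 1.1 = 10.89 m^2
Velocity = Q / A = 1.16 / 10.89 = 0.10652 m/s

0.10652 m/s


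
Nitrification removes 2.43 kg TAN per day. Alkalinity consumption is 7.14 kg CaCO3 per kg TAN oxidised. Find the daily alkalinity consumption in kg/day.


Alkalinity factor: 7.14 kg CaCO3 consumed per kg TAN nitrified
alk = 2.43 kg TAN * 7.14 = 17.3502 kg CaCO3/day

17.3502 kg CaCO3/day


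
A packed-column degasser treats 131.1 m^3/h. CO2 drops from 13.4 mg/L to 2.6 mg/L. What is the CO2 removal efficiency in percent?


CO2_out / CO2_in = 2.6 / 13.4 = 0.19402985
Fraction remaining = 0.19402985
efficiency = (1 - 0.19402985) * 100 = 80.597 %

80.597 %


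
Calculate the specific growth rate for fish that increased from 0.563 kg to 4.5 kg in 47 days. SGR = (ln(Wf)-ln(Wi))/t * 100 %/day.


ln(W_f) = ln(4.5) = 1.5040774
ln(W_i) = ln(0.563) = -0.57447565
ln(W_f) - ln(W_i) = 1.5040774 - -0.57447565 = 2.0785531
SGR = 2.0785531 / 47 * 100 = 4.42245 %/day

4.42245 %/day


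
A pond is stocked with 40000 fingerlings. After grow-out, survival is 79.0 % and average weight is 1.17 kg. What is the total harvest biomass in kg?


Survivors = 40000 * 79.0/100 = 31600 fish
Harvest biomass = survivors * W_f = 31600 * 1.17 = 36972 kg

36972 kg


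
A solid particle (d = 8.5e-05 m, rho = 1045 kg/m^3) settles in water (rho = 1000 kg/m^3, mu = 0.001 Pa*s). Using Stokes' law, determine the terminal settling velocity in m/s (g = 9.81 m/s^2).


Density difference: rho_p - rho_f = 1045 - 1000 = 45 kg/m^3
d^2 = (8.5e-05)^2 = 7.225e-09 m^2
Numerator = (rho_p - rho_f) * g * d^2 = 45 * 9.81 * 7.225e-09 = 3.1894763e-06
Denominator = 18 * mu = 18 * 0.001 = 0.018
v_s = 3.1894763e-06 / 0.018 = 1.77193e-04 m/s
Check: Re = rho_f * v_s * d / mu = 1000 * 1.77193e-04 * 8.5e-05 / 0.001 = 0.0151 < 1, so Stokes' law applies.

1.77193e-04 m/s


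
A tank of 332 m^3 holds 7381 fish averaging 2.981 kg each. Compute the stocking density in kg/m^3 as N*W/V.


Total biomass = 7381 fish * 2.981 kg = 22002.761 kg
Density = total biomass / volume = 22002.761 / 332 = 66.2734 kg/m^3

66.2734 kg/m^3


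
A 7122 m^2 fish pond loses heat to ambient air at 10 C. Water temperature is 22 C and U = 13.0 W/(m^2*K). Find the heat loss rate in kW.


Temperature difference dT = 22 - 10 = 12 K
Heat loss (W) = U * A * dT = 13.0 * 7122 * 12 = 1111032 W
Convert to kW: 1111032 / 1000 = 1111.032 kW

1111.032 kW


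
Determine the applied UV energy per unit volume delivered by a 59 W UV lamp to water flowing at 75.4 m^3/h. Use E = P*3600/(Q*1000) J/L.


Energy delivered per hour = 59 W * 3600 s = 212400 J/h
Volume treated per hour = 75.4 m^3/h * 1000 = 75400 L/h
dose = 212400 / 75400 = 2.81698 J/L

2.81698 J/L


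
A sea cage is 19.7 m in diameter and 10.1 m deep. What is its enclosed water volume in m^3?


r = d/2 = 19.7/2 = 9.85 m
Base area = pi*r^2 = pi*9.85^2 = 304.80517 m^2
Volume = 304.80517 * 10.1 = 3078.53 m^3

3078.53 m^3


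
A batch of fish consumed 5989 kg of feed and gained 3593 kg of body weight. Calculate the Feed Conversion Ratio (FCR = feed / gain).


FCR = feed consumed / weight gained
FCR = 5989 kg / 3593 kg = 1.66685

1.66685


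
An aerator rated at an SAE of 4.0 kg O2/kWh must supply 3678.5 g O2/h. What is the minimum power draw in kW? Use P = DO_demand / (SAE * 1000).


SAE in g O2/kWh = 4.0 * 1000 = 4000 g/kWh
P = DO_demand / SAE_g = 3678.5 / 4000 = 0.919625 kW

0.919625 kW


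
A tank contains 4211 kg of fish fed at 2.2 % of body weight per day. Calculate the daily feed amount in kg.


Feeding rate fraction = 2.2% / 100 = 0.022
Daily feed = 4211 kg * 0.022 = 92.642 kg/day

92.642 kg/day


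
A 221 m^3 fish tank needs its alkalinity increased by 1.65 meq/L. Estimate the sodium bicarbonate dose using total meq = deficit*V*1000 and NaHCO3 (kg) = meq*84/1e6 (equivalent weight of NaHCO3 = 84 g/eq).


Tank volume in L = 221 m^3 * 1000 = 221000 L
Total meq required = 1.65 meq/L * 221000 L = 364650 meq
NaHCO3 mass = 364650 meq * 84 mg/meq / 1e6 = 30.6306 kg

30.6306 kg


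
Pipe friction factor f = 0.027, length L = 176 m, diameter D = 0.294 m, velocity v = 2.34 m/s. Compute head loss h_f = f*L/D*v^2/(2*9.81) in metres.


v^2 = 2.34^2 = 5.4756 m^2/s^2
L/D = 176/0.294 = 598.63946
h_f = f*(L/D)*v^2/(2g) = 0.027 * 598.63946 * 5.4756 / 19.62 = 4.51089 m

4.51089 m


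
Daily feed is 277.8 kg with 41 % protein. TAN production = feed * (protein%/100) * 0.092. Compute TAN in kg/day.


Protein in feed = 277.8 * 41/100 = 113.898 kg/day
TAN = protein * 0.092 = 113.898 * 0.092 = 10.478616 kg/day

10.478616 kg/day


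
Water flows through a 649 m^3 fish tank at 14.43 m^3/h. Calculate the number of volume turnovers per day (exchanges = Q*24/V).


Daily flow volume = 14.43 m^3/h * 24 h = 346.32 m^3/day
Exchanges = daily flow / tank volume = 346.32 / 649 = 0.533621 exchanges/day

0.533621 exchanges/day


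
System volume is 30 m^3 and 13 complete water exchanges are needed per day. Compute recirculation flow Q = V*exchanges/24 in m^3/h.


Daily recirculation volume = 30 m^3 * 13 = 390 m^3/day
Flow rate Q = daily volume / 24 h = 390 / 24 = 16.25 m^3/h

16.25 m^3/h


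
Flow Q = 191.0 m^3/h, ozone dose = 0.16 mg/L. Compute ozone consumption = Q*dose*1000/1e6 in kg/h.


O3 demand (mg/h) = Q * dose * 1000 = 191.0 * 0.16 * 1000 = 30560 mg/h
Convert mg to kg: 30560 / 1e6 = 0.03056 kg/h

0.03056 kg/h


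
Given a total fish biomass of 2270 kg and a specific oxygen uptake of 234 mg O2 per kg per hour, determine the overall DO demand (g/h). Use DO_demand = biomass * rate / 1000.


Total O2 consumption (mg/h) = 2270 kg * 234 mg/(kg*h) = 531180 mg/h
Convert to g/h: 531180 / 1000 = 531.18 g/h

531.18 g/h


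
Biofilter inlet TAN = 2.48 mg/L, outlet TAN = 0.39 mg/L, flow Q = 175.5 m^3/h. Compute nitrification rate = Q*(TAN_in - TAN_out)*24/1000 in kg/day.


Concentration drop: TAN_in - TAN_out = 2.48 - 0.39 = 2.09 mg/L
Hourly TAN removed = Q * dTAN = 175.5 m^3/h * 2.09 mg/L = 366.795 g/h  (m^3/h * mg/L = g/h)
Daily TAN removed = 366.795 * 24 = 8803.08 g/day
Convert to kg/day: 8803.08 / 1000 = 8.80308 kg/day

8.80308 kg/day


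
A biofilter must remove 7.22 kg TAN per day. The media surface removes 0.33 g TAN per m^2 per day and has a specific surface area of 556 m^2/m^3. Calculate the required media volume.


A = 7.22*1000 / 0.33 = 21878.788 m^2
V = 21878.788 / 556 = 39.3503

39.3503 m^3


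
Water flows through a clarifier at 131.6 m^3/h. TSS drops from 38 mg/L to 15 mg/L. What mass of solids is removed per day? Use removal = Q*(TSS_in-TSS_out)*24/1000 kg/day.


Concentration drop: TSS_in - TSS_out = 38 - 15 = 23 mg/L
Hourly solids removed = Q * dTSS = 131.6 m^3/h * 23 mg/L = 3026.8 g/h  (m^3/h * mg/L = g/h)
Daily solids removed = 3026.8 * 24 = 72643.2 g/day
Convert g to kg: 72643.2 / 1000 = 72.6432 kg/day

72.6432 kg/day


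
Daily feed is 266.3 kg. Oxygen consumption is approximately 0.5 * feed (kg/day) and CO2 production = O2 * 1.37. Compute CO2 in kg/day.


O2 = 266.3 * 0.5 = 133.15
CO2 = 133.15 * 1.37 = 182.4155

182.4155 kg/day


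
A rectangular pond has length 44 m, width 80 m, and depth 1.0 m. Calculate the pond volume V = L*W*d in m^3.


Base area = L * W = 44 * 80 = 3520 m^2
Volume = area * depth = 3520 * 1.0 = 3520 m^3

3520 m^3


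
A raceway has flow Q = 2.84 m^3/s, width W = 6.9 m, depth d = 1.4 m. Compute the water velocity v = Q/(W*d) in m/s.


Cross-sectional area = W * d = 6.9 * 1.4 = 9.66 m^2
Velocity = Q / A = 2.84 / 9.66 = 0.293996 m/s

0.293996 m/s


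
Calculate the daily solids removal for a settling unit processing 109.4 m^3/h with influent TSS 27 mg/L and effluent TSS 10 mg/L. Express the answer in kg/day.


Concentration drop: TSS_in - TSS_out = 27 - 10 = 17 mg/L
Hourly solids removed = Q * dTSS = 109.4 m^3/h * 17 mg/L = 1859.8 g/h  (m^3/h * mg/L = g/h)
Daily solids removed = 1859.8 * 24 = 44635.2 g/day
Convert g to kg: 44635.2 / 1000 = 44.6352 kg/day

44.6352 kg/day


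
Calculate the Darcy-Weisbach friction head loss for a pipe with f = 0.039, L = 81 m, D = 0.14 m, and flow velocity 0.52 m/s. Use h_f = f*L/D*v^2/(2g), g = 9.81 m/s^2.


v^2 = 0.52^2 = 0.2704 m^2/s^2
L/D = 81/0.14 = 578.57143
h_f = f*(L/D)*v^2/(2g) = 0.039 * 578.57143 * 0.2704 / 19.62 = 0.310978 m

0.310978 m


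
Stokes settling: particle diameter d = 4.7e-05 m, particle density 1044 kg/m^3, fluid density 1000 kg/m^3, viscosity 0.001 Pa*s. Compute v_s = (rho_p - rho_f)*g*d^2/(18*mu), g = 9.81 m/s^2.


Density difference: rho_p - rho_f = 1044 - 1000 = 44 kg/m^3
d^2 = (4.7e-05)^2 = 2.209e-09 m^2
Numerator = (rho_p - rho_f) * g * d^2 = 44 * 9.81 * 2.209e-09 = 9.5349276e-07
Denominator = 18 * mu = 18 * 0.001 = 0.018
v_s = 9.5349276e-07 / 0.018 = 5.29718e-05 m/s
Check: Re = rho_f * v_s * d / mu = 1000 * 5.29718e-05 * 4.7e-05 / 0.001 = 0.00249 < 1, so Stokes' law applies.

5.29718e-05 m/s
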